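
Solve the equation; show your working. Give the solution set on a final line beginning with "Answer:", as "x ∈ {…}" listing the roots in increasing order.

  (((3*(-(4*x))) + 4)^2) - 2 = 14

Step 1. [(((3*(-(4*x))) + 4)^2) - 2 = 14] 2 comes off first (add 2), so sub: ((3*(-(4*x))) + 4)^2 = 16.
Step 2. [((3*(-(4*x))) + 4)^2 = 16] √ both sides: 16 ≥ 0 gives two branches, so sqrt: (3*(-(4*x))) + 4 = 4 or -4.
Step 3. [(3*(-(4*x))) + 4 = 4 or -4] the outer +4 inverts by subtracting 4 ⇒ sub: 3*(-(4*x)) = 0 or -8.
Step 4. [3*(-(4*x)) = 0 or -8] divide by the outer 3 ⇒ div: -(4*x) = 0 or -8/3.
Step 5. [-(4*x) = 0 or -8/3] LHS negated; negate both sides, so neg: 4*x = 0 or 8/3.
Step 6. [4*x = 0 or 8/3] 4·(inner) — divide through by 4. So div: x = 0 or 2/3.

Answer: x ∈ {0, 2/3}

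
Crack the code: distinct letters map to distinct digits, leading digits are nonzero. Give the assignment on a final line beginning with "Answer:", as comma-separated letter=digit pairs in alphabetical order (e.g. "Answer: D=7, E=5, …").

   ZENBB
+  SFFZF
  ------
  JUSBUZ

Step 1. [col 1: B + F ≡ Z (mod 10)] column 1 (B + F ≡ Z (mod 10), carry-in 0) doesn't pin B yet; pick B=8 and continue, so B=8.
Step 2. [col 1: B + F ≡ Z (mod 10)] Z=5 is one option consistent with column 1 (B + F ≡ Z (mod 10), carry-in 0) — take it. So Z=5.
Step 3. [J] the sum has 6 digits but both addends have 5; that extra leading digit J is the final carry, namely 1 ⇒ J=1.
Step 4. [col 1: B + F ≡ Z (mod 10)] column 1: given B=8, Z=5, carry-in 0, and digits 1,5,8 already taken and all letters distinct, B+F≡Z (mod 10) forces F=7, so F=7.
Step 5. [col 2: B + Z ≡ U (mod 10)] column 2 reads B+Z+carry(1)=U with B=8, Z=5; with digits 1,5,7,8 already taken and all letters distinct, the only value for U is 4 ⇒ U=4.
Step 6. [col 3: N + F ≡ B (mod 10)] from column 3 (F=7, B=8, carry-in 1, digits 1,4,5,7,8 already taken and all letters distinct): N must equal 0 ⇒ N=0.
Step 7. [col 4: E + F ≡ S (mod 10)] several values work for S in column 4 (E + F ≡ S (mod 10), carry-in 0); try S=9, so S=9.
Step 8. [col 4: E + F ≡ S (mod 10)] column 4: given F=7, S=9, carry-in 0, and digits 0,1,4,5,7,8,9 already taken and all letters distinct, E+F≡S (mod 10) forces E=2, so E=2.

Answer: B=8, E=2, F=7, J=1, N=0, S=9, U=4, Z=5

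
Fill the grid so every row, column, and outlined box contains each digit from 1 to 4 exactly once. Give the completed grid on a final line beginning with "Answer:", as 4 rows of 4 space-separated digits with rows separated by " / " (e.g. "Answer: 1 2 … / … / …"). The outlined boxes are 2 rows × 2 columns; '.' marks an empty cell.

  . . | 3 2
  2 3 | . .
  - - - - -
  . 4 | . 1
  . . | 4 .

Step 1. [r1c2∈{1}] r1c2's peers cover all but 1. So r1c2=1.
Step 2. [r4c4∈{3}] nothing but 3 survives at r4c4. So r4c4=3.
Step 3. [r3c1∈{3}] r3c1's peers cover all but 3. So r3c1=3.
Step 4. [r3c3∈{2}] r3c3's peers cover all but 2, so r3c3=2.
Step 5. [r4c2∈{2}] only 2 remains possible at r4c2 ⇒ r4c2=2.
Step 6. [r1c1∈{4}] r1c1 has the single candidate 4. So r1c1=4.
Step 7. [r2c4∈{4}] r2c4's peers cover all but 4 ⇒ r2c4=4.
Step 8. [r4c1∈{1}] nothing but 1 survives at r4c1. So r4c1=1.
Step 9. [r2c3∈{1}] nothing but 1 survives at r2c3. So r2c3=1.

Answer: 4 1 3 2 / 2 3 1 4 / 3 4 2 1 / 1 2 4 3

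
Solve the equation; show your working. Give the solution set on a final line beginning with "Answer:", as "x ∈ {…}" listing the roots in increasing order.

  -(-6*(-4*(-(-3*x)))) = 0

Step 1. [-(-6*(-4*(-(-3*x)))) = 0] flip signs both sides. So neg: -6*(-4*(-(-3*x))) = 0.
Step 2. [-6*(-4*(-(-3*x))) = 0] -6 out front; divide by -6, so div: -4*(-(-3*x)) = 0.
Step 3. [-4*(-(-3*x)) = 0] -4 out front; divide by -4 ⇒ div: -(-3*x) = 0.
Step 4. [-(-3*x) = 0] flip signs both sides ⇒ neg: -3*x = 0.
Step 5. [-3*x = 0] divide by the outer -3. So div: x = 0.

Answer: x ∈ {0}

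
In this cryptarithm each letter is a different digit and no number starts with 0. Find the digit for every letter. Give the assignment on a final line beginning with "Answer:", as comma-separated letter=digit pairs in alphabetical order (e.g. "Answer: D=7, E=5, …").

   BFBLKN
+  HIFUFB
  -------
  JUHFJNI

Step 1. [J] the sum has 7 digits but both addends have 6; that extra leading digit J is the final carry, namely 1. So J=1.
Step 2. [col 1: N + B ≡ I (mod 10)] column 1 (N + B ≡ I (mod 10), carry-in 0) doesn't pin B yet; pick B=9 and continue, so B=9.
Step 3. [col 1: N + B ≡ I (mod 10)] I=5 is one option consistent with column 1 (N + B ≡ I (mod 10), carry-in 0) — take it. So I=5.
Step 4. [col 1: N + B ≡ I (mod 10)] from column 1 (B=9, I=5, carry-in 0, digits 1,5,9 already taken and all letters distinct): N must equal 6 ⇒ N=6.
Step 5. [col 2: K + F ≡ N (mod 10)] no forcing yet in column 2 (carry-in 1); K=3 is free and consistent — try it, so K=3.
Step 6. [col 2: K + F ≡ N (mod 10)] in column 2 we have K+F≡N with carry-in 1; given K=3, N=6 and digits 1,3,5,6,9 already taken and all letters distinct, that pins F to 2. So F=2.
Step 7. [col 3: L + U ≡ J (mod 10)] column 3 (L + U ≡ J (mod 10), carry-in 0) doesn't pin L yet; pick L=4 and continue, so L=4.
Step 8. [col 3: L + U ≡ J (mod 10)] from column 3 (L=4, J=1, carry-in 0, digits 1,2,3,4,5,6,9 already taken and all letters distinct): U must equal 7, so U=7.
Step 9. [col 5: F + I ≡ H (mod 10)] from column 5 (F=2, I=5, carry-in 1, digits 1,2,3,4,5,6,7,9 already taken and all letters distinct): H must equal 8, so H=8.

Answer: B=9, F=2, H=8, I=5, J=1, K=3, L=4, N=6, U=7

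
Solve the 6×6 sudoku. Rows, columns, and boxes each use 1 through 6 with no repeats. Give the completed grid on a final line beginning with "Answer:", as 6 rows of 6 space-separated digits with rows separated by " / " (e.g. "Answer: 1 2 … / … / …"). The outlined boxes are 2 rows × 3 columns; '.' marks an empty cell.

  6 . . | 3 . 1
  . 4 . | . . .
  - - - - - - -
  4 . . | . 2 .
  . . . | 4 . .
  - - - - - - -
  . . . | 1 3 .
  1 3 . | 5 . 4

Step 1. [r6c3∈{2,6}] 2 has one home in row 6: r6c3. So r6c3=2.
Step 2. [r1c3∈{5}] r1c3 is down to just 5. So r1c3=5.
Step 3. [r3c4∈{6}] nothing but 6 survives at r3c4 ⇒ r3c4=6.
Step 4. [r4c5∈{1,5}] r4c5 is the only open cell in col 5 admitting 1 ⇒ r4c5=1.
Step 5. [r5c1∈{5}] r5c1 is down to just 5, so r5c1=5.
Step 6. [r5c2∈{6}] only 6 remains possible at r5c2, so r5c2=6.
Step 7. [r2c6∈{2,5,6}] 6 has one home in col 6: r2c6 ⇒ r2c6=6.
Step 8. [r2c3∈{1,3}] across row 2, 1 lands solely at r2c3 ⇒ r2c3=1.
Step 9. [r3c3∈{3}] nothing but 3 survives at r3c3. So r3c3=3.
Step 10. [r3c6∈{5}] only 5 remains possible at r3c6 ⇒ r3c6=5.
Step 11. [r1c2∈{2}] r1c2's peers cover all but 2, so r1c2=2.
Step 12. [r4c2∈{5}] nothing but 5 survives at r4c2. So r4c2=5.
Step 13. [r1c5∈{4}] r1c5's peers cover all but 4 ⇒ r1c5=4.
Step 14. [r2c1∈{3}] nothing but 3 survives at r2c1 ⇒ r2c1=3.
Step 15. [r2c4∈{2}] r2c4 has the single candidate 2, so r2c4=2.
Step 16. [r6c5∈{6}] only 6 remains possible at r6c5, so r6c5=6.
Step 17. [r4c6∈{3}] nothing but 3 survives at r4c6. So r4c6=3.
Step 18. [r3c2∈{1}] r3c2 is down to just 1. So r3c2=1.
Step 19. [r4c3∈{6}] nothing but 6 survives at r4c3 ⇒ r4c3=6.
Step 20. [r5c6∈{2}] only 2 remains possible at r5c6 ⇒ r5c6=2.
Step 21. [r5c3∈{4}] r5c3's peers cover all but 4. So r5c3=4.
Step 22. [r4c1∈{2}] r4c1's peers cover all but 2 ⇒ r4c1=2.
Step 23. [r2c5∈{5}] r2c5 is down to just 5, so r2c5=5.

Answer: 6 2 5 3 4 1 / 3 4 1 2 5 6 / 4 1 3 6 2 5 / 2 5 6 4 1 3 / 5 6 4 1 3 2 / 1 3 2 5 6 4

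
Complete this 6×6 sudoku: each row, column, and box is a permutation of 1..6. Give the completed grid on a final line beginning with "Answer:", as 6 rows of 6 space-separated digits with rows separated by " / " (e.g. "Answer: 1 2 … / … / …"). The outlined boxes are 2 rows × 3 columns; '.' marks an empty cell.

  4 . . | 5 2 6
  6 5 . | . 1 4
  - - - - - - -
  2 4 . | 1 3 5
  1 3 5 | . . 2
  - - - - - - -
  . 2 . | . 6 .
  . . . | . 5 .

Step 1. [r6c1∈{3}] r6c1's peers cover all but 3 ⇒ r6c1=3.
Step 2. [r6c6∈{1}] nothing but 1 survives at r6c6, so r6c6=1.
Step 3. [r1c3∈{1,3}] across row 1, 3 lands solely at r1c3 ⇒ r1c3=3.
Step 4. [r4c4∈{4,6}] row 4 places 6 nowhere but r4c4 ⇒ r4c4=6.
Step 5. [r5c3∈{1,4}] 1 has one home in row 5: r5c3 ⇒ r5c3=1.
Step 6. [r6c3∈{4,6}] in col 3, 4 fits only at r6c3. So r6c3=4.
Step 7. [r5c4∈{3,4}] across row 5, 4 lands solely at r5c4, so r5c4=4.
Step 8. [r4c5∈{4}] r4c5's peers cover all but 4. So r4c5=4.
Step 9. [r6c2∈{6}] r6c2's peers cover all but 6. So r6c2=6.
Step 10. [r5c6∈{3}] r5c6 has the single candidate 3, so r5c6=3.
Step 11. [r3c3∈{6}] r3c3's peers cover all but 6, so r3c3=6.
Step 12. [r1c2∈{1}] r1c2 has the single candidate 1. So r1c2=1.
Step 13. [r2c4∈{3}] r2c4's peers cover all but 3 ⇒ r2c4=3.
Step 14. [r6c4∈{2}] r6c4 is down to just 2, so r6c4=2.
Step 15. [r5c1∈{5}] r5c1 is down to just 5, so r5c1=5.
Step 16. [r2c3∈{2}] r2c3 has the single candidate 2. So r2c3=2.

Answer: 4 1 3 5 2 6 / 6 5 2 3 1 4 / 2 4 6 1 3 5 / 1 3 5 6 4 2 / 5 2 1 4 6 3 / 3 6 4 2 5 1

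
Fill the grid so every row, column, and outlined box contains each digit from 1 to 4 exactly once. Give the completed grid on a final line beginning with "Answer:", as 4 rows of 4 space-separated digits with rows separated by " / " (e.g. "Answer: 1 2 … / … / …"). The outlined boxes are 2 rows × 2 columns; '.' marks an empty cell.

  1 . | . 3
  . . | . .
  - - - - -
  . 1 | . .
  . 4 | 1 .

Step 1. [r1c3∈{2,4}] in row 1, 4 fits only at r1c3. So r1c3=4.
Step 2. [r4c4∈{2}] nothing but 2 survives at r4c4, so r4c4=2.
Step 3. [r3c1∈{2,3}] row 3 places 2 nowhere but r3c1 ⇒ r3c1=2.
Step 4. [r2c2∈{2,3}] col 2 places 3 nowhere but r2c2, so r2c2=3.
Step 5. [r3c3∈{3}] r3c3's peers cover all but 3 ⇒ r3c3=3.
Step 6. [r2c3∈{2}] r2c3 has the single candidate 2 ⇒ r2c3=2.
Step 7. [r4c1∈{3}] r4c1's peers cover all but 3, so r4c1=3.
Step 8. [r1c2∈{2}] r1c2 has the single candidate 2 ⇒ r1c2=2.
Step 9. [r2c4∈{1}] r2c4 has the single candidate 1 ⇒ r2c4=1.
Step 10. [r2c1∈{4}] nothing but 4 survives at r2c1, so r2c1=4.
Step 11. [r3c4∈{4}] r3c4's peers cover all but 4, so r3c4=4.

Answer: 1 2 4 3 / 4 3 2 1 / 2 1 3 4 / 3 4 1 2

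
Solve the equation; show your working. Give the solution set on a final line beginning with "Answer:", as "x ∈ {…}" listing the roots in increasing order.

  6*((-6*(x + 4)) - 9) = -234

Step 1. [6*((-6*(x + 4)) - 9) = -234] LHS = 6·(…); ÷6 both sides, so div: (-6*(x + 4)) - 9 = -39.
Step 2. [(-6*(x + 4)) - 9 = -39] -9 is outermost — add 9 both sides, so sub: -6*(x + 4) = -30.
Step 3. [-6*(x + 4) = -30] LHS = -6·(…); ÷-6 both sides ⇒ div: x + 4 = 5.
Step 4. [x + 4 = 5] the outer +4 inverts by subtracting 4 ⇒ sub: x = 1.

Answer: x ∈ {1}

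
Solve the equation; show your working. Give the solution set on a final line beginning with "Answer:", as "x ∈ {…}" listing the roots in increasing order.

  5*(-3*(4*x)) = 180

Step 1. [5*(-3*(4*x)) = 180] divide by the outer 5, so div: -3*(4*x) = 36.
Step 2. [-3*(4*x) = 36] leading coefficient -3: divide by -3 ⇒ div: 4*x = -12.
Step 3. [4*x = -12] leading coefficient 4: divide by 4, so div: x = -3.

Answer: x ∈ {-3}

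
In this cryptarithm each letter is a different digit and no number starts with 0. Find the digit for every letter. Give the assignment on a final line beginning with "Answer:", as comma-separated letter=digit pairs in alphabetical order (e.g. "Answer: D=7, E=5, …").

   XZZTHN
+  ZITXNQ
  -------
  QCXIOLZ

Step 1. [col 1: N + Q ≡ Z (mod 10)] no forcing yet in column 1 (carry-in 0); N=7 is free and consistent — try it, so N=7.
Step 2. [col 1: N + Q ≡ Z (mod 10)] several values work for Z in column 1 (N + Q ≡ Z (mod 10), carry-in 0); try Z=8. So Z=8.
Step 3. [col 1: N + Q ≡ Z (mod 10)] column 1: given N=7, Z=8, carry-in 0, and digits 7,8 already taken and all letters distinct, N+Q≡Z (mod 10) forces Q=1, so Q=1.
Step 4. [col 2: H + N ≡ L (mod 10)] several values work for L in column 2 (H + N ≡ L (mod 10), carry-in 0); try L=9, so L=9.
Step 5. [col 2: H + N ≡ L (mod 10)] in column 2 we have H+N≡L with carry-in 0; given N=7, L=9 and digits 1,7,8,9 already taken and all letters distinct, that pins H to 2 ⇒ H=2.
Step 6. [col 3: T + X ≡ O (mod 10)] column 3: given nothing yet, carry-in 0, and digits 1,2,7,8,9 already taken and all letters distinct, T+X≡O (mod 10) forces O=0. So O=0.
Step 7. [col 3: T + X ≡ O (mod 10)] column 3 (T + X ≡ O (mod 10), carry-in 0) doesn't pin X yet; pick X=4 and continue ⇒ X=4.
Step 8. [col 3: T + X ≡ O (mod 10)] from column 3 (X=4, O=0, carry-in 0, digits 0,1,2,4,7,8,9 already taken and all letters distinct): T must equal 6 ⇒ T=6.
Step 9. [col 4: Z + T ≡ I (mod 10)] from column 4 (Z=8, T=6, carry-in 1, digits 0,1,2,4,6,7,8,9 already taken and all letters distinct): I must equal 5. So I=5.
Step 10. [col 6: X + Z ≡ C (mod 10)] in column 6 we have X+Z≡C with carry-in 1; given X=4, Z=8 and digits 0,1,2,4,5,6,7,8,9 already taken and all letters distinct, that pins C to 3. So C=3.

Answer: C=3, H=2, I=5, L=9, N=7, O=0, Q=1, T=6, X=4, Z=8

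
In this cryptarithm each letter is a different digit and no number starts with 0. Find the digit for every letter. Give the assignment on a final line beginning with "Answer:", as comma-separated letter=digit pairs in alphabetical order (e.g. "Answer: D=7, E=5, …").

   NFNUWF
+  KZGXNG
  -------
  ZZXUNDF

Step 1. [Z] Z is the leading digit of a 7-digit sum of two 6-digit numbers; the final carry is exactly 1, so Z=1.
Step 2. [col 1: F + G ≡ F (mod 10)] column 1 reads F+G+carry(0)=F with nothing yet; with digits 1 already taken and all letters distinct, the only value for G is 0 ⇒ G=0.
Step 3. [col 1: F + G ≡ F (mod 10)] no forcing yet in column 1 (carry-in 0); F=8 is free and consistent — try it, so F=8.
Step 4. [col 2: W + N ≡ D (mod 10)] W=2 is one option consistent with column 2 (W + N ≡ D (mod 10), carry-in 0) — take it ⇒ W=2.
Step 5. [col 2: W + N ≡ D (mod 10)] column 2 (W + N ≡ D (mod 10), carry-in 0) doesn't pin D yet; pick D=6 and continue ⇒ D=6.
Step 6. [col 2: W + N ≡ D (mod 10)] from column 2 (W=2, D=6, carry-in 0, digits 0,1,2,6,8 already taken and all letters distinct): N must equal 4 ⇒ N=4.
Step 7. [col 3: U + X ≡ N (mod 10)] U=5 is one option consistent with column 3 (U + X ≡ N (mod 10), carry-in 0) — take it, so U=5.
Step 8. [col 3: U + X ≡ N (mod 10)] from column 3 (U=5, N=4, carry-in 0, digits 0,1,2,4,5,6,8 already taken and all letters distinct): X must equal 9 ⇒ X=9.
Step 9. [col 6: N + K ≡ Z (mod 10)] column 6 reads N+K+carry(0)=Z with N=4, Z=1; with digits 0,1,2,4,5,6,8,9 already taken and all letters distinct, the only value for K is 7 ⇒ K=7.

Answer: D=6, F=8, G=0, K=7, N=4, U=5, W=2, X=9, Z=1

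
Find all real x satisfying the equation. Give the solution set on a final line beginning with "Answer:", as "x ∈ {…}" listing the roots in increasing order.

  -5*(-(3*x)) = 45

Step 1. [-5*(-(3*x)) = 45] -5 out front; divide by -5, so div: -(3*x) = -9.
Step 2. [-(3*x) = -9] LHS negated; negate both sides, so neg: 3*x = 9.
Step 3. [3*x = 9] leading coefficient 3: divide by 3 ⇒ div: x = 3.

Answer: x ∈ {3}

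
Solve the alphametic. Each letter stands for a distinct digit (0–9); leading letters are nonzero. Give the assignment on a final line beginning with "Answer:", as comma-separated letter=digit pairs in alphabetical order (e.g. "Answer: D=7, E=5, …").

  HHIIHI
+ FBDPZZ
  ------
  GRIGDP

Step 1. [col 1: I + Z ≡ P (mod 10)] several values work for I in column 1 (I + Z ≡ P (mod 10), carry-in 0); try I=8, so I=8.
Step 2. [col 1: I + Z ≡ P (mod 10)] no forcing yet in column 1 (carry-in 0); P=5 is free and consistent — try it ⇒ P=5.
Step 3. [col 1: I + Z ≡ P (mod 10)] column 1 reads I+Z+carry(0)=P with I=8, P=5; with digits 5,8 already taken and all letters distinct, the only value for Z is 7, so Z=7.
Step 4. [col 2: H + Z ≡ D (mod 10)] several values work for H in column 2 (H + Z ≡ D (mod 10), carry-in 1); try H=1, so H=1.
Step 5. [col 2: H + Z ≡ D (mod 10)] column 2: given H=1, Z=7, carry-in 1, and digits 1,5,7,8 already taken and all letters distinct, H+Z≡D (mod 10) forces D=9. So D=9.
Step 6. [col 3: I + P ≡ G (mod 10)] column 3: given I=8, P=5, carry-in 0, and digits 1,5,7,8,9 already taken and all letters distinct, I+P≡G (mod 10) forces G=3 ⇒ G=3.
Step 7. [col 5: H + B ≡ R (mod 10)] several values work for B in column 5 (H + B ≡ R (mod 10), carry-in 1); try B=4, so B=4.
Step 8. [col 5: H + B ≡ R (mod 10)] column 5: given H=1, B=4, carry-in 1, and digits 1,3,4,5,7,8,9 already taken and all letters distinct, H+B≡R (mod 10) forces R=6. So R=6.
Step 9. [col 6: H + F ≡ G (mod 10)] column 6: given H=1, G=3, carry-in 0, and digits 1,3,4,5,6,7,8,9 already taken and all letters distinct, H+F≡G (mod 10) forces F=2, so F=2.

Answer: B=4, D=9, F=2, G=3, H=1, I=8, P=5, R=6, Z=7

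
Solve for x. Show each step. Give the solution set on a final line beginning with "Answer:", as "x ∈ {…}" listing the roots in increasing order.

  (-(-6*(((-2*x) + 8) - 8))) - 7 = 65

Step 1. [(-(-6*(((-2*x) + 8) - 8))) - 7 = 65] -7 is outermost — add 7 both sides, so sub: -(-6*(((-2*x) + 8) - 8)) = 72.
Step 2. [-(-6*(((-2*x) + 8) - 8)) = 72] LHS negated; negate both sides ⇒ neg: -6*(((-2*x) + 8) - 8) = -72.
Step 3. [-6*(((-2*x) + 8) - 8) = -72] LHS = -6·(…); ÷-6 both sides. So div: ((-2*x) + 8) - 8 = 12.
Step 4. [((-2*x) + 8) - 8 = 12] the outer -8 inverts by adding 8 ⇒ sub: (-2*x) + 8 = 20.
Step 5. [(-2*x) + 8 = 20] subtract 8: x sits inside (… + 8), so sub: -2*x = 12.
Step 6. [-2*x = 12] -2·(inner) — divide through by -2. So div: x = -6.

Answer: x ∈ {-6}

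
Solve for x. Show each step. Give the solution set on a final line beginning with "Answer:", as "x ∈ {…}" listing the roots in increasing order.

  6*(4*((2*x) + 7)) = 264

Step 1. [6*(4*((2*x) + 7)) = 264] LHS = 6·(…); ÷6 both sides, so div: 4*((2*x) + 7) = 44.
Step 2. [4*((2*x) + 7) = 44] LHS = 4·(…); ÷4 both sides, so div: (2*x) + 7 = 11.
Step 3. [(2*x) + 7 = 11] peel the +7: subtract 7 from each side, so sub: 2*x = 4.
Step 4. [2*x = 4] 2·(inner) — divide through by 2, so div: x = 2.

Answer: x ∈ {2}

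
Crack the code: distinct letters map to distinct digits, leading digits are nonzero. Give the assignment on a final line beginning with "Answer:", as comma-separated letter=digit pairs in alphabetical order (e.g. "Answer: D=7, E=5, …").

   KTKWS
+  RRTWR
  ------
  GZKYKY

Step 1. [G] the sum has 6 digits but both addends have 5; that extra leading digit G is the final carry, namely 1. So G=1.
Step 2. [col 1: S + R ≡ Y (mod 10)] several values work for R in column 1 (S + R ≡ Y (mod 10), carry-in 0); try R=4 ⇒ R=4.
Step 3. [col 1: S + R ≡ Y (mod 10)] no forcing yet in column 1 (carry-in 0); S=5 is free and consistent — try it ⇒ S=5.
Step 4. [col 1: S + R ≡ Y (mod 10)] column 1 reads S+R+carry(0)=Y with S=5, R=4; with digits 1,4,5 already taken and all letters distinct, the only value for Y is 9 ⇒ Y=9.
Step 5. [col 2: W + W ≡ K (mod 10)] no forcing yet in column 2 (carry-in 0); K=6 is free and consistent — try it. So K=6.
Step 6. [col 2: W + W ≡ K (mod 10)] column 2 (W + W ≡ K (mod 10), carry-in 0) doesn't pin W yet; pick W=8 and continue, so W=8.
Step 7. [col 3: K + T ≡ Y (mod 10)] in column 3 we have K+T≡Y with carry-in 1; given K=6, Y=9 and digits 1,4,5,6,8,9 already taken and all letters distinct, that pins T to 2 ⇒ T=2.
Step 8. [col 5: K + R ≡ Z (mod 10)] column 5: given K=6, R=4, carry-in 0, and digits 1,2,4,5,6,8,9 already taken and all letters distinct, K+R≡Z (mod 10) forces Z=0 ⇒ Z=0.

Answer: G=1, K=6, R=4, S=5, T=2, W=8, Y=9, Z=0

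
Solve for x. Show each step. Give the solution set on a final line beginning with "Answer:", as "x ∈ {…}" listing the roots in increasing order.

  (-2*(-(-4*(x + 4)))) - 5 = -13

Step 1. [(-2*(-(-4*(x + 4)))) - 5 = -13] the outer -5 inverts by adding 5 ⇒ sub: -2*(-(-4*(x + 4))) = -8.
Step 2. [-2*(-(-4*(x + 4))) = -8] -2 out front; divide by -2 ⇒ div: -(-4*(x + 4)) = 4.
Step 3. [-(-4*(x + 4)) = 4] leading − — multiply by −1, so neg: -4*(x + 4) = -4.
Step 4. [-4*(x + 4) = -4] -4 out front; divide by -4. So div: x + 4 = 1.
Step 5. [x + 4 = 1] subtract 4: x sits inside (… + 4) ⇒ sub: x = -3.

Answer: x ∈ {-3}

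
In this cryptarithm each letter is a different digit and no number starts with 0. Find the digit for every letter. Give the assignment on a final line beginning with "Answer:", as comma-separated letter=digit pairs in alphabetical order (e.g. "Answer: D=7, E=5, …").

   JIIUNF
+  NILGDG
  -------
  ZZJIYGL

Step 1. [col 1: F + G ≡ L (mod 10)] no forcing yet in column 1 (carry-in 0); L=0 is free and consistent — try it ⇒ L=0.
Step 2. [col 1: F + G ≡ L (mod 10)] several values work for G in column 1 (F + G ≡ L (mod 10), carry-in 0); try G=3, so G=3.
Step 3. [Z] adding two 6-digit numbers gives at most 6+1 digits, and here it does — Z is that final carry and must be 1 ⇒ Z=1.
Step 4. [col 1: F + G ≡ L (mod 10)] column 1: given G=3, L=0, carry-in 0, and digits 0,1,3 already taken and all letters distinct, F+G≡L (mod 10) forces F=7. So F=7.
Step 5. [col 2: N + D ≡ G (mod 10)] no forcing yet in column 2 (carry-in 1); N=8 is free and consistent — try it. So N=8.
Step 6. [col 2: N + D ≡ G (mod 10)] from column 2 (N=8, G=3, carry-in 1, digits 0,1,3,7,8 already taken and all letters distinct): D must equal 4 ⇒ D=4.
Step 7. [col 3: U + G ≡ Y (mod 10)] no forcing yet in column 3 (carry-in 1); Y=9 is free and consistent — try it ⇒ Y=9.
Step 8. [col 3: U + G ≡ Y (mod 10)] column 3: given G=3, Y=9, carry-in 1, and digits 0,1,3,4,7,8,9 already taken and all letters distinct, U+G≡Y (mod 10) forces U=5. So U=5.
Step 9. [col 4: I + L ≡ I (mod 10)] several values work for I in column 4 (I + L ≡ I (mod 10), carry-in 0); try I=6 ⇒ I=6.
Step 10. [col 5: I + I ≡ J (mod 10)] in column 5 we have I+I≡J with carry-in 0; given I=6 and digits 0,1,3,4,5,6,7,8,9 already taken and all letters distinct, that pins J to 2 ⇒ J=2.

Answer: D=4, F=7, G=3, I=6, J=2, L=0, N=8, U=5, Y=9, Z=1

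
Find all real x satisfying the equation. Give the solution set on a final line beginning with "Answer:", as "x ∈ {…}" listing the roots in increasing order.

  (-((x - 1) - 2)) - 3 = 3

Step 1. [(-((x - 1) - 2)) - 3 = 3] -3 is outermost — add 3 both sides ⇒ sub: -((x - 1) - 2) = 6.
Step 2. [-((x - 1) - 2) = 6] leading − — multiply by −1. So neg: (x - 1) - 2 = -6.
Step 3. [(x - 1) - 2 = -6] add 2: x sits inside (… - 2), so sub: x - 1 = -4.
Step 4. [x - 1 = -4] add 1: x sits inside (… - 1). So sub: x = -3.

Answer: x ∈ {-3}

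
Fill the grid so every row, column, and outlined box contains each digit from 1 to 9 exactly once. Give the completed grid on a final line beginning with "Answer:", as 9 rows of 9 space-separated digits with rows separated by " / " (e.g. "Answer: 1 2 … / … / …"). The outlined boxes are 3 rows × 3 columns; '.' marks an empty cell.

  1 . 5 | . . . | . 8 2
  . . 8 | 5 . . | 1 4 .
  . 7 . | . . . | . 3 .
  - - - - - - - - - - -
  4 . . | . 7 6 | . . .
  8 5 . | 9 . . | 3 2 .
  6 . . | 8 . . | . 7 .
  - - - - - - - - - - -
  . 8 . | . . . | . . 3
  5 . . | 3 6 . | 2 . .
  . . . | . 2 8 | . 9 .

Step 1. [r8c8∈{1}] nothing but 1 survives at r8c8, so r8c8=1.
Step 2. [r4c8∈{5}] r4c8 has the single candidate 5 ⇒ r4c8=5.
Step 3. [r5c9∈{1,4,6}] 6 has one home in row 5: r5c9. So r5c9=6.
Step 4. [r2c2∈{2,3,6,9}] in row 2, 6 fits only at r2c2 ⇒ r2c2=6.
Step 5. [r5c3∈{1,7}] across row 5, 7 lands solely at r5c3 ⇒ r5c3=7.
Step 6. [r8c9∈{4,7,8}] across row 8, 8 lands solely at r8c9, so r8c9=8.
Step 7. [r8c6∈{4,7,9}] r8c6 is the only open cell in row 8 admitting 7. So r8c6=7.
Step 8. [r3c5∈{1,4,8,9}] r3c5 is the only open cell in row 3 admitting 8, so r3c5=8.
Step 9. [r1c4∈{4,6,7}] across col 4, 7 lands solely at r1c4, so r1c4=7.
Step 10. [r1c7∈{6,9}] in row 1, 6 fits only at r1c7, so r1c7=6.
Step 11. [r9c3∈{1,3,4,6}] r9c3 is the only open cell in row 9 admitting 6 ⇒ r9c3=6.
Step 12. [r3c4∈{1,2,4,6}] in row 3, 6 fits only at r3c4. So r3c4=6.
Step 13. [r3c6∈{1,2,4,9}] r3c6 is the only open cell in row 3 admitting 1 ⇒ r3c6=1.
Step 14. [r3c3∈{2,4,9}] row 3 places 4 nowhere but r3c3. So r3c3=4.
Step 15. [r5c6∈{4}] nothing but 4 survives at r5c6. So r5c6=4.
Step 16. [r8c3∈{9}] r8c3's peers cover all but 9, so r8c3=9.
Step 17. [r2c6∈{2,3,9}] in box 2, 2 fits only at r2c6 ⇒ r2c6=2.
Step 18. [r4c4∈{1,2}] col 4 places 2 nowhere but r4c4, so r4c4=2.
Step 19. [r6c2∈{1,2,3,9}] across col 2, 2 lands solely at r6c2, so r6c2=2.
Step 20. [r4c2∈{1,3,9}] in box 4, 9 fits only at r4c2. So r4c2=9.
Step 21. [r9c2∈{1,3,4}] across col 2, 1 lands solely at r9c2, so r9c2=1.
Step 22. [r9c4∈{4}] only 4 remains possible at r9c4. So r9c4=4.
Step 23. [r6c9∈{1,4,9}] r6c9 is the only open cell in col 9 admitting 4. So r6c9=4.
Step 24. [r1c2∈{3}] only 3 remains possible at r1c2. So r1c2=3.
Step 25. [r2c1∈{9}] only 9 remains possible at r2c1, so r2c1=9.
Step 26. [r6c6∈{3,5}] col 6 places 3 nowhere but r6c6, so r6c6=3.
Step 27. [r7c6∈{5,9}] col 6 places 5 nowhere but r7c6 ⇒ r7c6=5.
Step 28. [r5c5∈{1}] nothing but 1 survives at r5c5 ⇒ r5c5=1.
Step 29. [r3c9∈{5,9}] 9 has one home in col 9: r3c9, so r3c9=9.
Step 30. [r9c9∈{5,7}] across col 9, 5 lands solely at r9c9 ⇒ r9c9=5.
Step 31. [r9c7∈{7}] r9c7 is down to just 7 ⇒ r9c7=7.
Step 32. [r7c3∈{2}] r7c3's peers cover all but 2. So r7c3=2.
Step 33. [r4c9∈{1}] r4c9 has the single candidate 1 ⇒ r4c9=1.
Step 34. [r1c5∈{4,9}] row 1 places 4 nowhere but r1c5, so r1c5=4.
Step 35. [r8c2∈{4}] r8c2 is down to just 4. So r8c2=4.
Step 36. [r7c4∈{1}] nothing but 1 survives at r7c4 ⇒ r7c4=1.
Step 37. [r3c7∈{5}] only 5 remains possible at r3c7 ⇒ r3c7=5.
Step 38. [r6c5∈{5}] only 5 remains possible at r6c5, so r6c5=5.
Step 39. [r7c7∈{4}] only 4 remains possible at r7c7, so r7c7=4.
Step 40. [r4c3∈{3}] r4c3 has the single candidate 3 ⇒ r4c3=3.
Step 41. [r4c7∈{8}] r4c7 has the single candidate 8, so r4c7=8.
Step 42. [r9c1∈{3}] nothing but 3 survives at r9c1 ⇒ r9c1=3.
Step 43. [r6c3∈{1}] r6c3 is down to just 1. So r6c3=1.
Step 44. [r2c9∈{7}] r2c9 has the single candidate 7 ⇒ r2c9=7.
Step 45. [r3c1∈{2}] only 2 remains possible at r3c1 ⇒ r3c1=2.
Step 46. [r6c7∈{9}] r6c7 is down to just 9 ⇒ r6c7=9.
Step 47. [r7c1∈{7}] r7c1 is down to just 7, so r7c1=7.
Step 48. [r7c5∈{9}] only 9 remains possible at r7c5 ⇒ r7c5=9.
Step 49. [r7c8∈{6}] r7c8's peers cover all but 6. So r7c8=6.
Step 50. [r1c6∈{9}] nothing but 9 survives at r1c6, so r1c6=9.
Step 51. [r2c5∈{3}] only 3 remains possible at r2c5, so r2c5=3.

Answer: 1 3 5 7 4 9 6 8 2 / 9 6 8 5 3 2 1 4 7 / 2 7 4 6 8 1 5 3 9 / 4 9 3 2 7 6 8 5 1 / 8 5 7 9 1 4 3 2 6 / 6 2 1 8 5 3 9 7 4 / 7 8 2 1 9 5 4 6 3 / 5 4 9 3 6 7 2 1 8 / 3 1 6 4 2 8 7 9 5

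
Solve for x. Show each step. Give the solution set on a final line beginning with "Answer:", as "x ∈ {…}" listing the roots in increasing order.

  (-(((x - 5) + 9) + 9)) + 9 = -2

Step 1. [(-(((x - 5) + 9) + 9)) + 9 = -2] peel the +9: subtract 9 from each side, so sub: -(((x - 5) + 9) + 9) = -11.
Step 2. [-(((x - 5) + 9) + 9) = -11] flip signs both sides ⇒ neg: ((x - 5) + 9) + 9 = 11.
Step 3. [((x - 5) + 9) + 9 = 11] +9 is outermost — subtract 9 both sides ⇒ sub: (x - 5) + 9 = 2.
Step 4. [(x - 5) + 9 = 2] the outer +9 inverts by subtracting 9. So sub: x - 5 = -7.
Step 5. [x - 5 = -7] -5 is outermost — add 5 both sides. So sub: x = -2.

Answer: x ∈ {-2}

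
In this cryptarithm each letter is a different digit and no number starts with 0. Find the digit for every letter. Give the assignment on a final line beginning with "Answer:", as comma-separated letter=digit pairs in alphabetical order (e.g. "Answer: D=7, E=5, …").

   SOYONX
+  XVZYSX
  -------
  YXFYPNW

Step 1. [col 1: X + X ≡ W (mod 10)] several values work for X in column 1 (X + X ≡ W (mod 10), carry-in 0); try X=6 ⇒ X=6.
Step 2. [col 1: X + X ≡ W (mod 10)] from column 1 (X=6, carry-in 0, digits 6 already taken and all letters distinct): W must equal 2 ⇒ W=2.
Step 3. [col 2: N + S ≡ N (mod 10)] in column 2 we have N+S≡N with carry-in 1; given nothing yet and digits 2,6 already taken and all letters distinct, that pins S to 9, so S=9.
Step 4. [col 2: N + S ≡ N (mod 10)] several values work for N in column 2 (N + S ≡ N (mod 10), carry-in 1); try N=4 ⇒ N=4.
Step 5. [col 3: O + Y ≡ P (mod 10)] no forcing yet in column 3 (carry-in 1); O=5 is free and consistent — try it. So O=5.
Step 6. [col 3: O + Y ≡ P (mod 10)] several values work for P in column 3 (O + Y ≡ P (mod 10), carry-in 1); try P=7 ⇒ P=7.
Step 7. [col 3: O + Y ≡ P (mod 10)] column 3 reads O+Y+carry(1)=P with O=5, P=7; with digits 2,4,5,6,7,9 already taken and all letters distinct, the only value for Y is 1 ⇒ Y=1.
Step 8. [col 4: Y + Z ≡ Y (mod 10)] column 4 reads Y+Z+carry(0)=Y with Y=1; with digits 1,2,4,5,6,7,9 already taken and all letters distinct, the only value for Z is 0 ⇒ Z=0.
Step 9. [col 5: O + V ≡ F (mod 10)] no forcing yet in column 5 (carry-in 0); V=8 is free and consistent — try it ⇒ V=8.
Step 10. [col 5: O + V ≡ F (mod 10)] in column 5 we have O+V≡F with carry-in 0; given O=5, V=8 and digits 0,1,2,4,5,6,7,8,9 already taken and all letters distinct, that pins F to 3 ⇒ F=3.

Answer: F=3, N=4, O=5, P=7, S=9, V=8, W=2, X=6, Y=1, Z=0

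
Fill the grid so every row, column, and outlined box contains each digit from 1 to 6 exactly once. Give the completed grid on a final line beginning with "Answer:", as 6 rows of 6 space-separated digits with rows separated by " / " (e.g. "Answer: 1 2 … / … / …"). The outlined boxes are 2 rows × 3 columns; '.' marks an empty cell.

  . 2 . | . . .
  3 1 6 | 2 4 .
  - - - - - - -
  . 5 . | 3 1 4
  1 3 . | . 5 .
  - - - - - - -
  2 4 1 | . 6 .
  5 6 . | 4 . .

Step 1. [r5c6∈{3,5}] 3 has one home in row 5: r5c6, so r5c6=3.
Step 2. [r4c6∈{2,6}] box 4 places 2 nowhere but r4c6, so r4c6=2.
Step 3. [r1c3∈{4,5}] across col 3, 5 lands solely at r1c3 ⇒ r1c3=5.
Step 4. [r1c6∈{1,6}] across col 6, 6 lands solely at r1c6, so r1c6=6.
Step 5. [r6c5∈{2}] r6c5 is down to just 2, so r6c5=2.
Step 6. [r1c5∈{3}] r1c5's peers cover all but 3, so r1c5=3.
Step 7. [r4c3∈{4}] nothing but 4 survives at r4c3, so r4c3=4.
Step 8. [r1c1∈{4}] r1c1 has the single candidate 4, so r1c1=4.
Step 9. [r3c3∈{2}] r3c3 is down to just 2 ⇒ r3c3=2.
Step 10. [r6c6∈{1}] r6c6 is down to just 1. So r6c6=1.
Step 11. [r6c3∈{3}] r6c3 is down to just 3 ⇒ r6c3=3.
Step 12. [r5c4∈{5}] r5c4's peers cover all but 5. So r5c4=5.
Step 13. [r2c6∈{5}] r2c6 is down to just 5. So r2c6=5.
Step 14. [r1c4∈{1}] only 1 remains possible at r1c4. So r1c4=1.
Step 15. [r3c1∈{6}] r3c1's peers cover all but 6. So r3c1=6.
Step 16. [r4c4∈{6}] only 6 remains possible at r4c4, so r4c4=6.

Answer: 4 2 5 1 3 6 / 3 1 6 2 4 5 / 6 5 2 3 1 4 / 1 3 4 6 5 2 / 2 4 1 5 6 3 / 5 6 3 4 2 1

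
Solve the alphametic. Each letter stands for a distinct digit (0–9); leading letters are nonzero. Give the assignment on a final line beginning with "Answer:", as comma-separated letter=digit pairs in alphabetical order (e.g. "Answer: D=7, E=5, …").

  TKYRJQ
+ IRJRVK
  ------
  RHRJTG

Step 1. [col 1: Q + K ≡ G (mod 10)] column 1 (Q + K ≡ G (mod 10), carry-in 0) doesn't pin K yet; pick K=1 and continue, so K=1.
Step 2. [col 1: Q + K ≡ G (mod 10)] column 1 (Q + K ≡ G (mod 10), carry-in 0) doesn't pin G yet; pick G=4 and continue. So G=4.
Step 3. [col 1: Q + K ≡ G (mod 10)] column 1 reads Q+K+carry(0)=G with K=1, G=4; with digits 1,4 already taken and all letters distinct, the only value for Q is 3. So Q=3.
Step 4. [col 2: J + V ≡ T (mod 10)] no forcing yet in column 2 (carry-in 0); J=7 is free and consistent — try it ⇒ J=7.
Step 5. [col 2: J + V ≡ T (mod 10)] no forcing yet in column 2 (carry-in 0); V=5 is free and consistent — try it ⇒ V=5.
Step 6. [col 2: J + V ≡ T (mod 10)] in column 2 we have J+V≡T with carry-in 0; given J=7, V=5 and digits 1,3,4,5,7 already taken and all letters distinct, that pins T to 2, so T=2.
Step 7. [col 3: R + R ≡ J (mod 10)] in column 3 we have R+R≡J with carry-in 1; given J=7 and digits 1,2,3,4,5,7 already taken and all letters distinct, that pins R to 8 ⇒ R=8.
Step 8. [col 4: Y + J ≡ R (mod 10)] in column 4 we have Y+J≡R with carry-in 1; given J=7, R=8 and digits 1,2,3,4,5,7,8 already taken and all letters distinct, that pins Y to 0, so Y=0.
Step 9. [col 5: K + R ≡ H (mod 10)] column 5 reads K+R+carry(0)=H with K=1, R=8; with digits 0,1,2,3,4,5,7,8 already taken and all letters distinct, the only value for H is 9. So H=9.
Step 10. [col 6: T + I ≡ R (mod 10)] in column 6 we have T+I≡R with carry-in 0; given T=2, R=8 and digits 0,1,2,3,4,5,7,8,9 already taken and all letters distinct, that pins I to 6 ⇒ I=6.

Answer: G=4, H=9, I=6, J=7, K=1, Q=3, R=8, T=2, V=5, Y=0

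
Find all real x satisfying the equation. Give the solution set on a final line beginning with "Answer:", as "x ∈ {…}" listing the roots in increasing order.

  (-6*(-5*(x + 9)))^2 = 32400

Step 1. [(-6*(-5*(x + 9)))^2 = 32400] LHS squared, RHS 32400 ≥ 0: apply √ (±), so sqrt: -6*(-5*(x + 9)) = 180 or -180.
Step 2. [-6*(-5*(x + 9)) = 180 or -180] -6 out front; divide by -6. So div: -5*(x + 9) = -30 or 30.
Step 3. [-5*(x + 9) = -30 or 30] LHS = -5·(…); ÷-5 both sides ⇒ div: x + 9 = 6 or -6.
Step 4. [x + 9 = 6 or -6] subtract 9: x sits inside (… + 9). So sub: x = -3 or -15.

Answer: x ∈ {-15, -3}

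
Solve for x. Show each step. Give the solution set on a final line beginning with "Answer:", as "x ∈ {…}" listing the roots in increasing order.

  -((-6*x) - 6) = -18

Step 1. [-((-6*x) - 6) = -18] leading − — multiply by −1. So neg: (-6*x) - 6 = 18.
Step 2. [(-6*x) - 6 = 18] -6 divides every term; factor it out, so factor: x + 1 = -3.
Step 3. [x + 1 = -3] peel the +1: subtract 1 from each side ⇒ sub: x = -4.

Answer: x ∈ {-4}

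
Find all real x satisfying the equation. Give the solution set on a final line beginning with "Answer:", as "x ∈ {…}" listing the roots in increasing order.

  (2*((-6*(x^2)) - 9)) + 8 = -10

Step 1. [(2*((-6*(x^2)) - 9)) + 8 = -10] common factor 2 (LHS and -10) — divide through. So factor: ((-6*(x^2)) - 9) + 4 = -5.
Step 2. [((-6*(x^2)) - 9) + 4 = -5] subtract 4: x sits inside (… + 4), so sub: (-6*(x^2)) - 9 = -9.
Step 3. [(-6*(x^2)) - 9 = -9] peel the -9: add 9 from each side. So sub: -6*(x^2) = 0.
Step 4. [-6*(x^2) = 0] leading coefficient -6: divide by -6. So div: x^2 = 0.
Step 5. [x^2 = 0] LHS squared, RHS 0 ≥ 0: apply √ (±), so sqrt: x = 0.

Answer: x ∈ {0}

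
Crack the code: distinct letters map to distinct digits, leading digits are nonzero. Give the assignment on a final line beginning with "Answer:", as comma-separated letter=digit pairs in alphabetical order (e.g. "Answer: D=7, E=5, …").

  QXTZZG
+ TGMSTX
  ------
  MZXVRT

Step 1. [col 1: G + X ≡ T (mod 10)] no forcing yet in column 1 (carry-in 0); T=3 is free and consistent — try it ⇒ T=3.
Step 2. [col 1: G + X ≡ T (mod 10)] several values work for G in column 1 (G + X ≡ T (mod 10), carry-in 0); try G=1, so G=1.
Step 3. [col 1: G + X ≡ T (mod 10)] in column 1 we have G+X≡T with carry-in 0; given G=1, T=3 and digits 1,3 already taken and all letters distinct, that pins X to 2. So X=2.
Step 4. [col 2: Z + T ≡ R (mod 10)] no forcing yet in column 2 (carry-in 0); R=7 is free and consistent — try it. So R=7.
Step 5. [col 2: Z + T ≡ R (mod 10)] column 2: given T=3, R=7, carry-in 0, and digits 1,2,3,7 already taken and all letters distinct, Z+T≡R (mod 10) forces Z=4, so Z=4.
Step 6. [col 3: Z + S ≡ V (mod 10)] column 3 (Z + S ≡ V (mod 10), carry-in 0) doesn't pin V yet; pick V=0 and continue ⇒ V=0.
Step 7. [col 3: Z + S ≡ V (mod 10)] in column 3 we have Z+S≡V with carry-in 0; given Z=4, V=0 and digits 0,1,2,3,4,7 already taken and all letters distinct, that pins S to 6, so S=6.
Step 8. [col 4: T + M ≡ X (mod 10)] from column 4 (T=3, X=2, carry-in 1, digits 0,1,2,3,4,6,7 already taken and all letters distinct): M must equal 8 ⇒ M=8.
Step 9. [col 6: Q + T ≡ M (mod 10)] column 6: given T=3, M=8, carry-in 0, and digits 0,1,2,3,4,6,7,8 already taken and all letters distinct, Q+T≡M (mod 10) forces Q=5 ⇒ Q=5.

Answer: G=1, M=8, Q=5, R=7, S=6, T=3, V=0, X=2, Z=4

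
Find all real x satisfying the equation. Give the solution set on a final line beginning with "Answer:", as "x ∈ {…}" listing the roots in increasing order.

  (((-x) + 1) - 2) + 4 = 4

Step 1. [(((-x) + 1) - 2) + 4 = 4] 4 comes off first (subtract 4) ⇒ sub: ((-x) + 1) - 2 = 0.
Step 2. [((-x) + 1) - 2 = 0] -2 is outermost — add 2 both sides, so sub: (-x) + 1 = 2.
Step 3. [(-x) + 1 = 2] the outer +1 inverts by subtracting 1. So sub: -x = 1.
Step 4. [-x = 1] flip signs both sides. So neg: x = -1.

Answer: x ∈ {-1}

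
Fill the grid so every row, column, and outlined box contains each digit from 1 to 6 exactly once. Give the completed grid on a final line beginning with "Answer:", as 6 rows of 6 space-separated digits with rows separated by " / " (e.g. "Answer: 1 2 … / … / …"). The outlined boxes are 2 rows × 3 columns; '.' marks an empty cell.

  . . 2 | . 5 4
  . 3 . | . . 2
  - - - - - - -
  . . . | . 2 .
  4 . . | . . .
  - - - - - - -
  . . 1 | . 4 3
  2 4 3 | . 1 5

Step 1. [r2c5∈{6}] r2c5 has the single candidate 6 ⇒ r2c5=6.
Step 2. [r3c1∈{1,3,5,6}] 3 has one home in col 1: r3c1, so r3c1=3.
Step 3. [r2c4∈{1}] r2c4 is down to just 1. So r2c4=1.
Step 4. [r6c4∈{6}] nothing but 6 survives at r6c4, so r6c4=6.
Step 5. [r4c2∈{1,2,5,6}] r4c2 is the only open cell in row 4 admitting 2. So r4c2=2.
Step 6. [r3c2∈{1,5,6}] box 3 places 1 nowhere but r3c2. So r3c2=1.
Step 7. [r3c6∈{6}] only 6 remains possible at r3c6 ⇒ r3c6=6.
Step 8. [r3c3∈{5}] r3c3 has the single candidate 5, so r3c3=5.
Step 9. [r5c2∈{5,6}] r5c2 is the only open cell in col 2 admitting 5, so r5c2=5.
Step 10. [r1c4∈{3}] r1c4 is down to just 3, so r1c4=3.
Step 11. [r1c1∈{1,6}] in row 1, 1 fits only at r1c1 ⇒ r1c1=1.
Step 12. [r4c4∈{5}] only 5 remains possible at r4c4. So r4c4=5.
Step 13. [r2c1∈{5}] r2c1's peers cover all but 5. So r2c1=5.
Step 14. [r5c1∈{6}] r5c1 is down to just 6 ⇒ r5c1=6.
Step 15. [r3c4∈{4}] only 4 remains possible at r3c4, so r3c4=4.
Step 16. [r5c4∈{2}] only 2 remains possible at r5c4. So r5c4=2.
Step 17. [r4c5∈{3}] nothing but 3 survives at r4c5. So r4c5=3.
Step 18. [r2c3∈{4}] r2c3 is down to just 4, so r2c3=4.
Step 19. [r4c6∈{1}] only 1 remains possible at r4c6, so r4c6=1.
Step 20. [r1c2∈{6}] r1c2 is down to just 6. So r1c2=6.
Step 21. [r4c3∈{6}] r4c3's peers cover all but 6, so r4c3=6.

Answer: 1 6 2 3 5 4 / 5 3 4 1 6 2 / 3 1 5 4 2 6 / 4 2 6 5 3 1 / 6 5 1 2 4 3 / 2 4 3 6 1 5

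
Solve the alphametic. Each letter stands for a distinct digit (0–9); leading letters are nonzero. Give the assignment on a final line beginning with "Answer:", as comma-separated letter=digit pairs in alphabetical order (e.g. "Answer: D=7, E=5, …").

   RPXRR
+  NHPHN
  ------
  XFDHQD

Step 1. [col 1: R + N ≡ D (mod 10)] column 1 (R + N ≡ D (mod 10), carry-in 0) doesn't pin N yet; pick N=4 and continue, so N=4.
Step 2. [col 1: R + N ≡ D (mod 10)] column 1 (R + N ≡ D (mod 10), carry-in 0) doesn't pin R yet; pick R=8 and continue ⇒ R=8.
Step 3. [col 1: R + N ≡ D (mod 10)] column 1: given R=8, N=4, carry-in 0, and digits 4,8 already taken and all letters distinct, R+N≡D (mod 10) forces D=2. So D=2.
Step 4. [col 2: R + H ≡ Q (mod 10)] no forcing yet in column 2 (carry-in 1); H=7 is free and consistent — try it ⇒ H=7.
Step 5. [X] X is the leading digit of a 6-digit sum of two 5-digit numbers; the final carry is exactly 1, so X=1.
Step 6. [col 2: R + H ≡ Q (mod 10)] from column 2 (R=8, H=7, carry-in 1, digits 1,2,4,7,8 already taken and all letters distinct): Q must equal 6 ⇒ Q=6.
Step 7. [col 3: X + P ≡ H (mod 10)] column 3: given X=1, H=7, carry-in 1, and digits 1,2,4,6,7,8 already taken and all letters distinct, X+P≡H (mod 10) forces P=5. So P=5.
Step 8. [col 5: R + N ≡ F (mod 10)] from column 5 (R=8, N=4, carry-in 1, digits 1,2,4,5,6,7,8 already taken and all letters distinct): F must equal 3, so F=3.

Answer: D=2, F=3, H=7, N=4, P=5, Q=6, R=8, X=1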